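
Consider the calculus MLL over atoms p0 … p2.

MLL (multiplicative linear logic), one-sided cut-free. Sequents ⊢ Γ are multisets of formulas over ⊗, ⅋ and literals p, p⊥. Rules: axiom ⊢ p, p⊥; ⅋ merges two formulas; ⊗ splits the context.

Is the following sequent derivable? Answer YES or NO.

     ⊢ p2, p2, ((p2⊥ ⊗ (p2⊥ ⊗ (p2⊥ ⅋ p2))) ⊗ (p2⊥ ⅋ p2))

Derivation trace:
[⊗]  ⊢ p2, p2, ((p2⊥ ⊗ (p2⊥ ⊗ (p2⊥ ⅋ p2))) ⊗ (p2⊥ ⅋ p2))
  [⊗]  ⊢ p2, p2, (p2⊥ ⊗ (p2⊥ ⊗ (p2⊥ ⅋ p2)))
    [Ax]  ⊢ p2, p2⊥
    [⊗]  ⊢ p2, (p2⊥ ⊗ (p2⊥ ⅋ p2))
      [Ax]  ⊢ p2, p2⊥
      [⅋]  ⊢ (p2⊥ ⅋ p2)
        [Ax]  ⊢ p2, p2⊥
  [⅋]  ⊢ (p2⊥ ⅋ p2)
    [Ax]  ⊢ p2, p2⊥

Result: YES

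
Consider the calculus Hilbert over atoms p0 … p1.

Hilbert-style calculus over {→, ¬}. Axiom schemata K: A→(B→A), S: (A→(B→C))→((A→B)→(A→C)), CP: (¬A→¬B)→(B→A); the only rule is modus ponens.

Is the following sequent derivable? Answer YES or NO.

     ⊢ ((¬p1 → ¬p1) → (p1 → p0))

Search for a countermodel by truth-table:
  v=00: Γ:[] Δ:[((¬p1 → ¬p1) → (p1 → p0))=T] refutes=False
  v=01: Γ:[] Δ:[((¬p1 → ¬p1) → (p1 → p0))=F] refutes=True  ← countermodel

Result: NO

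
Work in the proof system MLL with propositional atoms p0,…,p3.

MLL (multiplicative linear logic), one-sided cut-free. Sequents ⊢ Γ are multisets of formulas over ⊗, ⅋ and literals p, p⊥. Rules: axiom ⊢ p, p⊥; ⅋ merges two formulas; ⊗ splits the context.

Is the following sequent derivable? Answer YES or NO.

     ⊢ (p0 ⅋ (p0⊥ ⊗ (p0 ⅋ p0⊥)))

Derivation trace:
[⅋]  ⊢ (p0 ⅋ (p0⊥ ⊗ (p0 ⅋ p0⊥)))
  [⊗]  ⊢ p0, (p0⊥ ⊗ (p0 ⅋ p0⊥))
    [Ax]  ⊢ p0, p0⊥
    [⅋]  ⊢ (p0 ⅋ p0⊥)
      [Ax]  ⊢ p0, p0⊥

Result: YES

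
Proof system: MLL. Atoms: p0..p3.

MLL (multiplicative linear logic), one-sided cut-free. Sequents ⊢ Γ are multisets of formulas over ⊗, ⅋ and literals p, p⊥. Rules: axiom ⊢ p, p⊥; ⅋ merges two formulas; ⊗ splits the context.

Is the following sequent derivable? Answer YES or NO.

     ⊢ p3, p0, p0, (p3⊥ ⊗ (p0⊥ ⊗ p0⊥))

Derivation trace:
[⊗]  ⊢ p3, p0, p0, (p3⊥ ⊗ (p0⊥ ⊗ p0⊥))
  [Ax]  ⊢ p3, p3⊥
  [⊗]  ⊢ p0, p0, (p0⊥ ⊗ p0⊥)
    [Ax]  ⊢ p0, p0⊥
    [Ax]  ⊢ p0, p0⊥

Result: YES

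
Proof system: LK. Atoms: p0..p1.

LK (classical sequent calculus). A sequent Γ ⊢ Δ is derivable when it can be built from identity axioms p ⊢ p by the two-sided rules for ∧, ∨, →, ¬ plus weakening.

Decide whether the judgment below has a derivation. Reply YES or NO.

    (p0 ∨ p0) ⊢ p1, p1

Search for a countermodel by truth-table:
  v=00: Γ:[(p0 ∨ p0)=F] Δ:[p1=F, p1=F] refutes=False
  v=01: Γ:[(p0 ∨ p0)=F] Δ:[p1=T, p1=T] refutes=False
  v=10: Γ:[(p0 ∨ p0)=T] Δ:[p1=F, p1=F] refutes=True  ← countermodel

Result: NO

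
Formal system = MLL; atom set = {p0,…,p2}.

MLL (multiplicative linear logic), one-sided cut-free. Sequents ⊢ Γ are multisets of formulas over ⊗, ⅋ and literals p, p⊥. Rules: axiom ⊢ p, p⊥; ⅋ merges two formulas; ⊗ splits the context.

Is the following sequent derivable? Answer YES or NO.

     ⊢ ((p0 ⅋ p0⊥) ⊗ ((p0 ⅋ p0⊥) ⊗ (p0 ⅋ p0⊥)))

Derivation trace:
[⊗]  ⊢ ((p0 ⅋ p0⊥) ⊗ ((p0 ⅋ p0⊥) ⊗ (p0 ⅋ p0⊥)))
  [⅋]  ⊢ (p0 ⅋ p0⊥)
    [Ax]  ⊢ p0, p0⊥
  [⊗]  ⊢ ((p0 ⅋ p0⊥) ⊗ (p0 ⅋ p0⊥))
    [⅋]  ⊢ (p0 ⅋ p0⊥)
      [Ax]  ⊢ p0, p0⊥
    [⅋]  ⊢ (p0 ⅋ p0⊥)
      [Ax]  ⊢ p0, p0⊥

Result: YES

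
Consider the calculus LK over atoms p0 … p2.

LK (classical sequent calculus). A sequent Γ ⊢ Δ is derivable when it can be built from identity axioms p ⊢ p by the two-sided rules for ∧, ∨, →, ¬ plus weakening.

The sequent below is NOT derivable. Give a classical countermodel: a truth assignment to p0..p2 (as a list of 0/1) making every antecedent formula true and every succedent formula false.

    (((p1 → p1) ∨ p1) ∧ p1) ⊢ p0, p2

Enumerate valuations to refute Γ ⊢ Δ:
  v=000: Γ:[(((p1 → p1) ∨ p1) ∧ p1)=F] Δ:[p0=F, p2=F] refutes=False
  v=001: Γ:[(((p1 → p1) ∨ p1) ∧ p1)=F] Δ:[p0=F, p2=T] refutes=False
  v=010: Γ:[(((p1 → p1) ∨ p1) ∧ p1)=T] Δ:[p0=F, p2=F] refutes=True  ← countermodel

Result: [0, 1, 0]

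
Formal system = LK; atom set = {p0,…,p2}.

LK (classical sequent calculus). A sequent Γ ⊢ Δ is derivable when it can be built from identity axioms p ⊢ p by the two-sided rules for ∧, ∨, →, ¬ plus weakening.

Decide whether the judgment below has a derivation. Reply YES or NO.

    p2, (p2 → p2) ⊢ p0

Search for a countermodel by truth-table:
  v=000: Γ:[p2=F, (p2 → p2)=T] Δ:[p0=F] refutes=False
  v=001: Γ:[p2=T, (p2 → p2)=T] Δ:[p0=F] refutes=True  ← countermodel

Result: NO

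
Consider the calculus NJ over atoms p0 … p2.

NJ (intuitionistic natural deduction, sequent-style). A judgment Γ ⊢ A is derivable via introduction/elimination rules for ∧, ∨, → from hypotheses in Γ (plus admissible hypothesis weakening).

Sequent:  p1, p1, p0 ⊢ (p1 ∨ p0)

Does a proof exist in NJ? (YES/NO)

Derivation trace:
[∨I₁] p1, p1, p0 ⊢ (p1 ∨ p0)
  [Wk] p1, p1, p0 ⊢ p1
    [Wk] p1, p1 ⊢ p1
      [Ax] p1 ⊢ p1

Result: YES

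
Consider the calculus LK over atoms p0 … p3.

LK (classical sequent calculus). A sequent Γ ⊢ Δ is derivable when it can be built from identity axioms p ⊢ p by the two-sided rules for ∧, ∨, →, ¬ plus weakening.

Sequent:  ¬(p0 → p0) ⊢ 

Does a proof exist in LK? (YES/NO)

Derivation (root first):
[¬L] ¬(p0 → p0) ⊢ 
  [→R]  ⊢ (p0 → p0)
    [Ax] p0 ⊢ p0

Result: YES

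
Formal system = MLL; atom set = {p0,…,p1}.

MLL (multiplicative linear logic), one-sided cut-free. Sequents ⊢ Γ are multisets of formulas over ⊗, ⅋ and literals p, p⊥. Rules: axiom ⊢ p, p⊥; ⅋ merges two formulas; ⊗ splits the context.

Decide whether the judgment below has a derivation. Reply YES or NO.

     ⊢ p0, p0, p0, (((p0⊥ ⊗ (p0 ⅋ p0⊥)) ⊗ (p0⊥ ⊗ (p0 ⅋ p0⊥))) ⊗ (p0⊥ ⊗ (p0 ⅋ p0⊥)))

Derivation (root first):
[⊗]  ⊢ p0, p0, p0, (((p0⊥ ⊗ (p0 ⅋ p0⊥)) ⊗ (p0⊥ ⊗ (p0 ⅋ p0⊥))) ⊗ (p0⊥ ⊗ (p0 ⅋ p0⊥)))
  [⊗]  ⊢ p0, p0, ((p0⊥ ⊗ (p0 ⅋ p0⊥)) ⊗ (p0⊥ ⊗ (p0 ⅋ p0⊥)))
    [⊗]  ⊢ p0, (p0⊥ ⊗ (p0 ⅋ p0⊥))
      [Ax]  ⊢ p0, p0⊥
      [⅋]  ⊢ (p0 ⅋ p0⊥)
        [Ax]  ⊢ p0, p0⊥
    [⊗]  ⊢ p0, (p0⊥ ⊗ (p0 ⅋ p0⊥))
      [Ax]  ⊢ p0, p0⊥
      [⅋]  ⊢ (p0 ⅋ p0⊥)
        [Ax]  ⊢ p0, p0⊥
  [⊗]  ⊢ p0, (p0⊥ ⊗ (p0 ⅋ p0⊥))
    [Ax]  ⊢ p0, p0⊥
    [⅋]  ⊢ (p0 ⅋ p0⊥)
      [Ax]  ⊢ p0, p0⊥

Result: YES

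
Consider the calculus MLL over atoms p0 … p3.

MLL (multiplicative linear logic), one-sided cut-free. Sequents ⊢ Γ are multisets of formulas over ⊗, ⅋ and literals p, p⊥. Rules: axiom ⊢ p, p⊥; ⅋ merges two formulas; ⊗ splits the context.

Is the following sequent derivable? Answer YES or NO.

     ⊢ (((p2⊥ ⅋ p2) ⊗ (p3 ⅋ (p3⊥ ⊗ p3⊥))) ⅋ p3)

Derivation (root first):
[⅋]  ⊢ (((p2⊥ ⅋ p2) ⊗ (p3 ⅋ (p3⊥ ⊗ p3⊥))) ⅋ p3)
  [⊗]  ⊢ p3, ((p2⊥ ⅋ p2) ⊗ (p3 ⅋ (p3⊥ ⊗ p3⊥)))
    [⅋]  ⊢ (p2⊥ ⅋ p2)
      [Ax]  ⊢ p2, p2⊥
    [⅋]  ⊢ p3, (p3 ⅋ (p3⊥ ⊗ p3⊥))
      [⊗]  ⊢ p3, p3, (p3⊥ ⊗ p3⊥)
        [Ax]  ⊢ p3, p3⊥
        [Ax]  ⊢ p3, p3⊥

Result: YES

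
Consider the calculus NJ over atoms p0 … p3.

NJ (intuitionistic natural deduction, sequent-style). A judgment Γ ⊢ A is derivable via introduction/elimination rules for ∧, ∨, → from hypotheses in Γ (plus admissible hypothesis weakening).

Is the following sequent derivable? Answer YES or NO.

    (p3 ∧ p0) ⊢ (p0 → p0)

Derivation (root first):
[→I] (p3 ∧ p0) ⊢ (p0 → p0)
  [Wk] p0, (p3 ∧ p0) ⊢ p0
    [Ax] p0 ⊢ p0

Result: YES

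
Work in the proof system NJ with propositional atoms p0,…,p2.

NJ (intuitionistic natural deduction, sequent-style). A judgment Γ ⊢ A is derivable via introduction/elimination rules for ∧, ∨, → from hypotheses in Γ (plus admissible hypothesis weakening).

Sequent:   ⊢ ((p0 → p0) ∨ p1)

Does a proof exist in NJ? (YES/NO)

Derivation (root first):
[∨I₁]  ⊢ ((p0 → p0) ∨ p1)
  [→I]  ⊢ (p0 → p0)
    [Ax] p0 ⊢ p0

Result: YES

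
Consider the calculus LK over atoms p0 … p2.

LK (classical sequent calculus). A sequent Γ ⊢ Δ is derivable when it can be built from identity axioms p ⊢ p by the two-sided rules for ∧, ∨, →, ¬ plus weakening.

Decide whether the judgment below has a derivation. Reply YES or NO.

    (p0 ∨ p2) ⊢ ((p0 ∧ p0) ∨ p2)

Derivation trace:
[∨R] (p0 ∨ p2) ⊢ ((p0 ∧ p0) ∨ p2)
  [∨L] (p0 ∨ p2) ⊢ p2, (p0 ∧ p0)
    [∧R] p0 ⊢ (p0 ∧ p0)
      [Ax] p0 ⊢ p0
      [Ax] p0 ⊢ p0
    [Ax] p2 ⊢ p2

Result: YES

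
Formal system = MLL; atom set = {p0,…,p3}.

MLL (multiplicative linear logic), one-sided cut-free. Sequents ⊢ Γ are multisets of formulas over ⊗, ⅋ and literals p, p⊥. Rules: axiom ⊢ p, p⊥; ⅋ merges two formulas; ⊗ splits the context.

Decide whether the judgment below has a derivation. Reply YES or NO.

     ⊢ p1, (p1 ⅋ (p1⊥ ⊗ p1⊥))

Derivation (root first):
[⅋]  ⊢ p1, (p1 ⅋ (p1⊥ ⊗ p1⊥))
  [⊗]  ⊢ p1, p1, (p1⊥ ⊗ p1⊥)
    [Ax]  ⊢ p1, p1⊥
    [Ax]  ⊢ p1, p1⊥

Result: YES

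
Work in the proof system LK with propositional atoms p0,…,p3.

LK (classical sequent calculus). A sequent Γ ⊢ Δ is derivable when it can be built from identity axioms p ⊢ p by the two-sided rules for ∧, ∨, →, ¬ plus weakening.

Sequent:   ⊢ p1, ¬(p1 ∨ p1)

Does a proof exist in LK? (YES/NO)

Derivation trace:
[¬R]  ⊢ p1, ¬(p1 ∨ p1)
  [∨L] (p1 ∨ p1) ⊢ p1
    [Ax] p1 ⊢ p1
    [Ax] p1 ⊢ p1

Result: YES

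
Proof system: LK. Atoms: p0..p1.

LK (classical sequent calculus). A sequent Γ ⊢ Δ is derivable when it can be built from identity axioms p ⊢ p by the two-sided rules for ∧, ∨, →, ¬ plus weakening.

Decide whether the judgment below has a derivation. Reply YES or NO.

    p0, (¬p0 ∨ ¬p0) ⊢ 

Proof tree:
[∨L] p0, (¬p0 ∨ ¬p0) ⊢ 
  [¬L] p0, ¬p0 ⊢ 
    [Ax] p0 ⊢ p0
  [¬L] p0, ¬p0 ⊢ 
    [Ax] p0 ⊢ p0

Result: YES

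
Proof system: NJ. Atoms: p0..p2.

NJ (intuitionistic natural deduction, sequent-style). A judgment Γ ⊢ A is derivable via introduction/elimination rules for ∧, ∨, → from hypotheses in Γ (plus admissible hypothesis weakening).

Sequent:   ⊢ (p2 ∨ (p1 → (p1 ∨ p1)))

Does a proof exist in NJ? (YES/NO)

Derivation (root first):
[∨I₂]  ⊢ (p2 ∨ (p1 → (p1 ∨ p1)))
  [→I]  ⊢ (p1 → (p1 ∨ p1))
    [∨I₁] p1 ⊢ (p1 ∨ p1)
      [Ax] p1 ⊢ p1

Result: YES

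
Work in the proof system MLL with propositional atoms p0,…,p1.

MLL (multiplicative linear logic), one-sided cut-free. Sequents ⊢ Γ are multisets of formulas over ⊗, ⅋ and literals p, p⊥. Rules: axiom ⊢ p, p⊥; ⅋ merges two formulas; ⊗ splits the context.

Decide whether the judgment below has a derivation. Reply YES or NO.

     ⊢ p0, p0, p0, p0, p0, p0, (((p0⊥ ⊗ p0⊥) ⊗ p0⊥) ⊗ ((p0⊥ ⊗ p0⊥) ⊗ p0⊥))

Derivation (root first):
[⊗]  ⊢ p0, p0, p0, p0, p0, p0, (((p0⊥ ⊗ p0⊥) ⊗ p0⊥) ⊗ ((p0⊥ ⊗ p0⊥) ⊗ p0⊥))
  [⊗]  ⊢ p0, p0, p0, ((p0⊥ ⊗ p0⊥) ⊗ p0⊥)
    [⊗]  ⊢ p0, p0, (p0⊥ ⊗ p0⊥)
      [Ax]  ⊢ p0, p0⊥
      [Ax]  ⊢ p0, p0⊥
    [Ax]  ⊢ p0, p0⊥
  [⊗]  ⊢ p0, p0, p0, ((p0⊥ ⊗ p0⊥) ⊗ p0⊥)
    [⊗]  ⊢ p0, p0, (p0⊥ ⊗ p0⊥)
      [Ax]  ⊢ p0, p0⊥
      [Ax]  ⊢ p0, p0⊥
    [Ax]  ⊢ p0, p0⊥

Result: YES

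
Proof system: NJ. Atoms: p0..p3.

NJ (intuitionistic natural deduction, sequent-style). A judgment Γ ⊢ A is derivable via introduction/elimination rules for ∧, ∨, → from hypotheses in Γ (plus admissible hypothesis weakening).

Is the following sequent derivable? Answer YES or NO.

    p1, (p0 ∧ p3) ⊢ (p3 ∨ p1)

Derivation (root first):
[∨I₂] p1, (p0 ∧ p3) ⊢ (p3 ∨ p1)
  [Wk] p1, (p0 ∧ p3) ⊢ p1
    [Ax] p1 ⊢ p1

Result: YES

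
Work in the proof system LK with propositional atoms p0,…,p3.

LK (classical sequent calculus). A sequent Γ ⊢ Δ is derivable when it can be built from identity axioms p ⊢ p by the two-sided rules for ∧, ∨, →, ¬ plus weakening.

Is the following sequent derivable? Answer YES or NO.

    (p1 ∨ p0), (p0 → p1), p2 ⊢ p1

Proof tree:
[WL] (p1 ∨ p0), (p0 → p1), p2 ⊢ p1
  [→L] (p1 ∨ p0), (p0 → p1) ⊢ p1
    [∨L] (p1 ∨ p0) ⊢ p1, p0
      [Ax] p1 ⊢ p1
      [Ax] p0 ⊢ p0
    [Ax] p1 ⊢ p1

Result: YES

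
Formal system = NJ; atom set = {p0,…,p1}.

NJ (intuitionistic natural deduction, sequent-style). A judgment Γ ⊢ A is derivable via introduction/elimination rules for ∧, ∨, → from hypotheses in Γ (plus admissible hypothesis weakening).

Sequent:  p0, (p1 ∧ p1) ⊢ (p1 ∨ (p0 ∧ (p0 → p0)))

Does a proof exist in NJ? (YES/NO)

Proof tree:
[∨I₂] p0, (p1 ∧ p1) ⊢ (p1 ∨ (p0 ∧ (p0 → p0)))
  [Wk] p0, (p1 ∧ p1) ⊢ (p0 ∧ (p0 → p0))
    [∧I] p0 ⊢ (p0 ∧ (p0 → p0))
      [Ax] p0 ⊢ p0
      [→I]  ⊢ (p0 → p0)
        [Ax] p0 ⊢ p0

Result: YES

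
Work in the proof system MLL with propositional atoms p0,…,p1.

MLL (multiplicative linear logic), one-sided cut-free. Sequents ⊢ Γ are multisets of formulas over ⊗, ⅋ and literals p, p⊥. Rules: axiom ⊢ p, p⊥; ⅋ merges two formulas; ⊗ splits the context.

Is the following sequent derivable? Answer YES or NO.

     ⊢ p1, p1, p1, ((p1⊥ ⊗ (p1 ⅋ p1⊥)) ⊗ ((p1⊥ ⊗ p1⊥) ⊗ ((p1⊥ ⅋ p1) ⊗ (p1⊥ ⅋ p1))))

Derivation trace:
[⊗]  ⊢ p1, p1, p1, ((p1⊥ ⊗ (p1 ⅋ p1⊥)) ⊗ ((p1⊥ ⊗ p1⊥) ⊗ ((p1⊥ ⅋ p1) ⊗ (p1⊥ ⅋ p1))))
  [⊗]  ⊢ p1, (p1⊥ ⊗ (p1 ⅋ p1⊥))
    [Ax]  ⊢ p1, p1⊥
    [⅋]  ⊢ (p1 ⅋ p1⊥)
      [Ax]  ⊢ p1, p1⊥
  [⊗]  ⊢ p1, p1, ((p1⊥ ⊗ p1⊥) ⊗ ((p1⊥ ⅋ p1) ⊗ (p1⊥ ⅋ p1)))
    [⊗]  ⊢ p1, p1, (p1⊥ ⊗ p1⊥)
      [Ax]  ⊢ p1, p1⊥
      [Ax]  ⊢ p1, p1⊥
    [⊗]  ⊢ ((p1⊥ ⅋ p1) ⊗ (p1⊥ ⅋ p1))
      [⅋]  ⊢ (p1⊥ ⅋ p1)
        [Ax]  ⊢ p1, p1⊥
      [⅋]  ⊢ (p1⊥ ⅋ p1)
        [Ax]  ⊢ p1, p1⊥

Result: YES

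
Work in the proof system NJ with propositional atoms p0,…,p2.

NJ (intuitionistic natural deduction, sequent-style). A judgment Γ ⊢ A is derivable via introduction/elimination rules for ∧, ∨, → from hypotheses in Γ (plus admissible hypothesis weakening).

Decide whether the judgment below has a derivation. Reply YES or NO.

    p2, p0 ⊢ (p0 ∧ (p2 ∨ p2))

Proof tree:
[∧I] p2, p0 ⊢ (p0 ∧ (p2 ∨ p2))
  [Ax] p0 ⊢ p0
  [∨I₁] p2 ⊢ (p2 ∨ p2)
    [Ax] p2 ⊢ p2

Result: YES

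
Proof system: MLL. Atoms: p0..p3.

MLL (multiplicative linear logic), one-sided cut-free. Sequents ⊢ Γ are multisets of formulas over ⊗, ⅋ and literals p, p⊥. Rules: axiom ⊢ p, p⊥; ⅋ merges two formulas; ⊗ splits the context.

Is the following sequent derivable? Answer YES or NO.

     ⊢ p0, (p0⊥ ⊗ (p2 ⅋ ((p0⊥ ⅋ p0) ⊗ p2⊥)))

Derivation (root first):
[⊗]  ⊢ p0, (p0⊥ ⊗ (p2 ⅋ ((p0⊥ ⅋ p0) ⊗ p2⊥)))
  [Ax]  ⊢ p0, p0⊥
  [⅋]  ⊢ (p2 ⅋ ((p0⊥ ⅋ p0) ⊗ p2⊥))
    [⊗]  ⊢ p2, ((p0⊥ ⅋ p0) ⊗ p2⊥)
      [⅋]  ⊢ (p0⊥ ⅋ p0)
        [Ax]  ⊢ p0, p0⊥
      [Ax]  ⊢ p2, p2⊥

Result: YES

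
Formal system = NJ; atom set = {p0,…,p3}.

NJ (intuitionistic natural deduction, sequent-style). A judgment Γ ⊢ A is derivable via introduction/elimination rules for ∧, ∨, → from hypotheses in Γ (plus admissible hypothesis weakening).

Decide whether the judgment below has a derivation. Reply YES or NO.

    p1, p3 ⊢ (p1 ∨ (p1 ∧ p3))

Derivation (root first):
[∨I₂] p1, p3 ⊢ (p1 ∨ (p1 ∧ p3))
  [∧I] p1, p3 ⊢ (p1 ∧ p3)
    [Ax] p1 ⊢ p1
    [Ax] p3 ⊢ p3

Result: YES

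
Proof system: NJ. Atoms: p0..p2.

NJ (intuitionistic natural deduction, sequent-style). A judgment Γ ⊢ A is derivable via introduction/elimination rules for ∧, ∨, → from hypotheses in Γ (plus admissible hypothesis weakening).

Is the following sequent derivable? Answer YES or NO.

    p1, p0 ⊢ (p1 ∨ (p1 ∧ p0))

Proof tree:
[∨I₂] p1, p0 ⊢ (p1 ∨ (p1 ∧ p0))
  [∧I] p1, p0 ⊢ (p1 ∧ p0)
    [Ax] p1 ⊢ p1
    [Ax] p0 ⊢ p0

Result: YES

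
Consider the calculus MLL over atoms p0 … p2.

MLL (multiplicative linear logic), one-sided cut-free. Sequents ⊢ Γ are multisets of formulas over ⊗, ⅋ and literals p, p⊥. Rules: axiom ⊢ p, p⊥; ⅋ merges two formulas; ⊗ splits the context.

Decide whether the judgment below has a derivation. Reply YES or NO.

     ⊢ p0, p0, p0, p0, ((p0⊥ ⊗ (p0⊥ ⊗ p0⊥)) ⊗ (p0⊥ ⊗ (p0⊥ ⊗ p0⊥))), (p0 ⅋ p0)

Derivation trace:
[⅋]  ⊢ p0, p0, p0, p0, ((p0⊥ ⊗ (p0⊥ ⊗ p0⊥)) ⊗ (p0⊥ ⊗ (p0⊥ ⊗ p0⊥))), (p0 ⅋ p0)
  [⊗]  ⊢ p0, p0, p0, p0, p0, p0, ((p0⊥ ⊗ (p0⊥ ⊗ p0⊥)) ⊗ (p0⊥ ⊗ (p0⊥ ⊗ p0⊥)))
    [⊗]  ⊢ p0, p0, p0, (p0⊥ ⊗ (p0⊥ ⊗ p0⊥))
      [Ax]  ⊢ p0, p0⊥
      [⊗]  ⊢ p0, p0, (p0⊥ ⊗ p0⊥)
        [Ax]  ⊢ p0, p0⊥
        [Ax]  ⊢ p0, p0⊥
    [⊗]  ⊢ p0, p0, p0, (p0⊥ ⊗ (p0⊥ ⊗ p0⊥))
      [Ax]  ⊢ p0, p0⊥
      [⊗]  ⊢ p0, p0, (p0⊥ ⊗ p0⊥)
        [Ax]  ⊢ p0, p0⊥
        [Ax]  ⊢ p0, p0⊥

Result: YES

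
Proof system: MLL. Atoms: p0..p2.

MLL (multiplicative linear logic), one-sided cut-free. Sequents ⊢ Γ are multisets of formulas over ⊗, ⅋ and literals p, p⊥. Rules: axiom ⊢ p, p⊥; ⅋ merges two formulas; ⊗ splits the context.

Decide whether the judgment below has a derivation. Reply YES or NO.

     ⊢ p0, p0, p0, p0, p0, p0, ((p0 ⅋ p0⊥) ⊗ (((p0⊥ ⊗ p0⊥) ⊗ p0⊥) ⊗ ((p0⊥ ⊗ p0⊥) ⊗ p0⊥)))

Derivation trace:
[⊗]  ⊢ p0, p0, p0, p0, p0, p0, ((p0 ⅋ p0⊥) ⊗ (((p0⊥ ⊗ p0⊥) ⊗ p0⊥) ⊗ ((p0⊥ ⊗ p0⊥) ⊗ p0⊥)))
  [⅋]  ⊢ (p0 ⅋ p0⊥)
    [Ax]  ⊢ p0, p0⊥
  [⊗]  ⊢ p0, p0, p0, p0, p0, p0, (((p0⊥ ⊗ p0⊥) ⊗ p0⊥) ⊗ ((p0⊥ ⊗ p0⊥) ⊗ p0⊥))
    [⊗]  ⊢ p0, p0, p0, ((p0⊥ ⊗ p0⊥) ⊗ p0⊥)
      [⊗]  ⊢ p0, p0, (p0⊥ ⊗ p0⊥)
        [Ax]  ⊢ p0, p0⊥
        [Ax]  ⊢ p0, p0⊥
      [Ax]  ⊢ p0, p0⊥
    [⊗]  ⊢ p0, p0, p0, ((p0⊥ ⊗ p0⊥) ⊗ p0⊥)
      [⊗]  ⊢ p0, p0, (p0⊥ ⊗ p0⊥)
        [Ax]  ⊢ p0, p0⊥
        [Ax]  ⊢ p0, p0⊥
      [Ax]  ⊢ p0, p0⊥

Result: YES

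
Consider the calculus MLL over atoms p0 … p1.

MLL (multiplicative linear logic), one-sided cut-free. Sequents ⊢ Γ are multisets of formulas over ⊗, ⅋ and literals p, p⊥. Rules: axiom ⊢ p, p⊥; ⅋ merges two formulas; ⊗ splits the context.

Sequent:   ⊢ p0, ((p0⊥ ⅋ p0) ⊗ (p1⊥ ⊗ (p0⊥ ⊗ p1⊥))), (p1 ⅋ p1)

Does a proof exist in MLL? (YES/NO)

Derivation (root first):
[⅋]  ⊢ p0, ((p0⊥ ⅋ p0) ⊗ (p1⊥ ⊗ (p0⊥ ⊗ p1⊥))), (p1 ⅋ p1)
  [⊗]  ⊢ p1, p0, p1, ((p0⊥ ⅋ p0) ⊗ (p1⊥ ⊗ (p0⊥ ⊗ p1⊥)))
    [⅋]  ⊢ (p0⊥ ⅋ p0)
      [Ax]  ⊢ p0, p0⊥
    [⊗]  ⊢ p1, p0, p1, (p1⊥ ⊗ (p0⊥ ⊗ p1⊥))
      [Ax]  ⊢ p1, p1⊥
      [⊗]  ⊢ p0, p1, (p0⊥ ⊗ p1⊥)
        [Ax]  ⊢ p0, p0⊥
        [Ax]  ⊢ p1, p1⊥

Result: YES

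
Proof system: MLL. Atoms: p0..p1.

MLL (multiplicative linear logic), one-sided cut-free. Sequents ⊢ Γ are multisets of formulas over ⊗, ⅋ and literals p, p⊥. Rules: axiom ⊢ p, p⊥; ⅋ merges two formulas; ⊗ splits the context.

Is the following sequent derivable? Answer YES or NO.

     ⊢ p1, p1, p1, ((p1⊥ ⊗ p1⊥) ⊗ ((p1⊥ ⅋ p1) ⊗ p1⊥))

Proof tree:
[⊗]  ⊢ p1, p1, p1, ((p1⊥ ⊗ p1⊥) ⊗ ((p1⊥ ⅋ p1) ⊗ p1⊥))
  [⊗]  ⊢ p1, p1, (p1⊥ ⊗ p1⊥)
    [Ax]  ⊢ p1, p1⊥
    [Ax]  ⊢ p1, p1⊥
  [⊗]  ⊢ p1, ((p1⊥ ⅋ p1) ⊗ p1⊥)
    [⅋]  ⊢ (p1⊥ ⅋ p1)
      [Ax]  ⊢ p1, p1⊥
    [Ax]  ⊢ p1, p1⊥

Result: YES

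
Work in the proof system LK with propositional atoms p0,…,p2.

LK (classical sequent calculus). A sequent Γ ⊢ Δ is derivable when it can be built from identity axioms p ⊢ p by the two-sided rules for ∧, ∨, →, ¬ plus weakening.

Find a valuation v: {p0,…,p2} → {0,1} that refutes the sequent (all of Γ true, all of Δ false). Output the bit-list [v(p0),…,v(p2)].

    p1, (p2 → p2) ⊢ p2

Enumerate valuations to refute Γ ⊢ Δ:
  v=000: Γ:[p1=F, (p2 → p2)=T] Δ:[p2=F] refutes=False
  v=001: Γ:[p1=F, (p2 → p2)=T] Δ:[p2=T] refutes=False
  v=010: Γ:[p1=T, (p2 → p2)=T] Δ:[p2=F] refutes=True  ← countermodel

Result: [0, 1, 0]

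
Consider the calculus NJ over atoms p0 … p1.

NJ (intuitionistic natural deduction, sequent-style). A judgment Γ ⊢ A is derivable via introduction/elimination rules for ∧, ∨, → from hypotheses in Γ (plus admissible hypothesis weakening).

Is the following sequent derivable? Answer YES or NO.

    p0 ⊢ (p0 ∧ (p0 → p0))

Derivation (root first):
[∧I] p0 ⊢ (p0 ∧ (p0 → p0))
  [Ax] p0 ⊢ p0
  [→I]  ⊢ (p0 → p0)
    [Ax] p0 ⊢ p0

Result: YES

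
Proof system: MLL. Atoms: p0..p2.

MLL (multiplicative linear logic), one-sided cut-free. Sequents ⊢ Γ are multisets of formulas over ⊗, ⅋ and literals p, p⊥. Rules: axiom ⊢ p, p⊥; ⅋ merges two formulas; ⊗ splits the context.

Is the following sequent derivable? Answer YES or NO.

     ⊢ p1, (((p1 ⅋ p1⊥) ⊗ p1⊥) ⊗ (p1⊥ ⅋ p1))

Derivation (root first):
[⊗]  ⊢ p1, (((p1 ⅋ p1⊥) ⊗ p1⊥) ⊗ (p1⊥ ⅋ p1))
  [⊗]  ⊢ p1, ((p1 ⅋ p1⊥) ⊗ p1⊥)
    [⅋]  ⊢ (p1 ⅋ p1⊥)
      [Ax]  ⊢ p1, p1⊥
    [Ax]  ⊢ p1, p1⊥
  [⅋]  ⊢ (p1⊥ ⅋ p1)
    [Ax]  ⊢ p1, p1⊥

Result: YES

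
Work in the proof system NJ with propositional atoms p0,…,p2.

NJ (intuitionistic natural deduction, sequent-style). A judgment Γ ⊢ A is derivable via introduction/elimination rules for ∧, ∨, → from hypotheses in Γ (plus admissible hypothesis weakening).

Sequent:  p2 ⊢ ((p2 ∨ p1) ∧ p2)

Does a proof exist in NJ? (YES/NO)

Derivation trace:
[∧I] p2 ⊢ ((p2 ∨ p1) ∧ p2)
  [∨I₁] p2 ⊢ (p2 ∨ p1)
    [Ax] p2 ⊢ p2
  [Ax] p2 ⊢ p2

Result: YES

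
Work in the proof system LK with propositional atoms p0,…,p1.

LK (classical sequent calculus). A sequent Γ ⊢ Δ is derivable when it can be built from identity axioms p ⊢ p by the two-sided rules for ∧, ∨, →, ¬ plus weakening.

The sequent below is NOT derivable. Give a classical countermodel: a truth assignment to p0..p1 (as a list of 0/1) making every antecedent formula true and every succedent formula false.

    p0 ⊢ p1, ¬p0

Truth-table refutation:
  v=00: Γ:[p0=F] Δ:[p1=F, ¬p0=T] refutes=False
  v=01: Γ:[p0=F] Δ:[p1=T, ¬p0=T] refutes=False
  v=10: Γ:[p0=T] Δ:[p1=F, ¬p0=F] refutes=True  ← countermodel

Result: [1, 0]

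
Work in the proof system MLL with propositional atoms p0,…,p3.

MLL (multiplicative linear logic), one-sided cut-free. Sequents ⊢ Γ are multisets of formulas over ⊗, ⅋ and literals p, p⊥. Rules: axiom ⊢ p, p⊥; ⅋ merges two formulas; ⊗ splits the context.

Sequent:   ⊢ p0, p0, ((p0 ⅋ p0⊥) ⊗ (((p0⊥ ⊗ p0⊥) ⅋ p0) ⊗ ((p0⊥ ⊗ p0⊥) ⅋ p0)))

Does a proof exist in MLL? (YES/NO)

Proof tree:
[⊗]  ⊢ p0, p0, ((p0 ⅋ p0⊥) ⊗ (((p0⊥ ⊗ p0⊥) ⅋ p0) ⊗ ((p0⊥ ⊗ p0⊥) ⅋ p0)))
  [⅋]  ⊢ (p0 ⅋ p0⊥)
    [Ax]  ⊢ p0, p0⊥
  [⊗]  ⊢ p0, p0, (((p0⊥ ⊗ p0⊥) ⅋ p0) ⊗ ((p0⊥ ⊗ p0⊥) ⅋ p0))
    [⅋]  ⊢ p0, ((p0⊥ ⊗ p0⊥) ⅋ p0)
      [⊗]  ⊢ p0, p0, (p0⊥ ⊗ p0⊥)
        [Ax]  ⊢ p0, p0⊥
        [Ax]  ⊢ p0, p0⊥
    [⅋]  ⊢ p0, ((p0⊥ ⊗ p0⊥) ⅋ p0)
      [⊗]  ⊢ p0, p0, (p0⊥ ⊗ p0⊥)
        [Ax]  ⊢ p0, p0⊥
        [Ax]  ⊢ p0, p0⊥

Result: YES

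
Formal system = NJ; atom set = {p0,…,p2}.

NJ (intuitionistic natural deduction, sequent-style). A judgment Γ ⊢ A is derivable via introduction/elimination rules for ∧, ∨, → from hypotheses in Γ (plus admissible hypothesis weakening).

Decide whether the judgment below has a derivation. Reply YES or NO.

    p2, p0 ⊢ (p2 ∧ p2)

Derivation trace:
[Wk] p2, p0 ⊢ (p2 ∧ p2)
  [∧I] p2 ⊢ (p2 ∧ p2)
    [Ax] p2 ⊢ p2
    [Ax] p2 ⊢ p2

Result: YES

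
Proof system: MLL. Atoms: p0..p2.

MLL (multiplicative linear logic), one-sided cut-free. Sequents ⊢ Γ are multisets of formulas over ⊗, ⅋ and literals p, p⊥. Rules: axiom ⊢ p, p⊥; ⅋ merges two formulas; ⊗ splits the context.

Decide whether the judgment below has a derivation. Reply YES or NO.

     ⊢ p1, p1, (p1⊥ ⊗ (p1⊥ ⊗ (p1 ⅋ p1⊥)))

Derivation (root first):
[⊗]  ⊢ p1, p1, (p1⊥ ⊗ (p1⊥ ⊗ (p1 ⅋ p1⊥)))
  [Ax]  ⊢ p1, p1⊥
  [⊗]  ⊢ p1, (p1⊥ ⊗ (p1 ⅋ p1⊥))
    [Ax]  ⊢ p1, p1⊥
    [⅋]  ⊢ (p1 ⅋ p1⊥)
      [Ax]  ⊢ p1, p1⊥

Result: YES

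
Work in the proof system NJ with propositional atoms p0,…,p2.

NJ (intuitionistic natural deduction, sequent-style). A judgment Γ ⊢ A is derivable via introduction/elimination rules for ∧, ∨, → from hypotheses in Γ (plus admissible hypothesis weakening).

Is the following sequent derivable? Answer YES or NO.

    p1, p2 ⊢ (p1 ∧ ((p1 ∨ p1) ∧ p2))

Derivation trace:
[∧I] p1, p2 ⊢ (p1 ∧ ((p1 ∨ p1) ∧ p2))
  [Ax] p1 ⊢ p1
  [∧I] p1, p2 ⊢ ((p1 ∨ p1) ∧ p2)
    [∨I₁] p1 ⊢ (p1 ∨ p1)
      [Ax] p1 ⊢ p1
    [Ax] p2 ⊢ p2

Result: YES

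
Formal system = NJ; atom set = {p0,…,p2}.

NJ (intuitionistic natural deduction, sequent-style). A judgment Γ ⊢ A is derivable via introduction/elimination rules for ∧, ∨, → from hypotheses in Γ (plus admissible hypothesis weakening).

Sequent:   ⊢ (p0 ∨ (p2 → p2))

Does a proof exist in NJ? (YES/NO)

Proof tree:
[∨I₂]  ⊢ (p0 ∨ (p2 → p2))
  [→I]  ⊢ (p2 → p2)
    [Ax] p2 ⊢ p2

Result: YES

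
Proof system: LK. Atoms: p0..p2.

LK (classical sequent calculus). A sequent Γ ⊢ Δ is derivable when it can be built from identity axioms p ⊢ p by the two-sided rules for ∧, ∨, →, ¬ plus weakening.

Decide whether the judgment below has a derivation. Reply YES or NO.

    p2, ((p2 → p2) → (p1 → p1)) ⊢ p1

Truth-table refutation:
  v=000: Γ:[p2=F, ((p2 → p2) → (p1 → p1))=T] Δ:[p1=F] refutes=False
  v=001: Γ:[p2=T, ((p2 → p2) → (p1 → p1))=T] Δ:[p1=F] refutes=True  ← countermodel

Result: NO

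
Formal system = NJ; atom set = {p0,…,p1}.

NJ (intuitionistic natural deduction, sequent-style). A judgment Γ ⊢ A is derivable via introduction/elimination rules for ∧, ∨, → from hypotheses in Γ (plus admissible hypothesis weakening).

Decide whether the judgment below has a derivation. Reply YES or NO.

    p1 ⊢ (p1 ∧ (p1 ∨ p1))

Proof tree:
[∧I] p1 ⊢ (p1 ∧ (p1 ∨ p1))
  [Ax] p1 ⊢ p1
  [∨I₂] p1 ⊢ (p1 ∨ p1)
    [Ax] p1 ⊢ p1

Result: YES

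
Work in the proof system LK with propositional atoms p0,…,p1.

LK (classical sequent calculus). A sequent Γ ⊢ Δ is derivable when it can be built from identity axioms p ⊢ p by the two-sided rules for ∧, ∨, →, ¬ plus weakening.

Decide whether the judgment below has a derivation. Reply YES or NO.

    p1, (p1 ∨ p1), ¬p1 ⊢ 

Derivation (root first):
[¬L] p1, (p1 ∨ p1), ¬p1 ⊢ 
  [∨L] p1, (p1 ∨ p1) ⊢ p1
    [Ax] p1 ⊢ p1
    [WL] p1, p1 ⊢ p1
      [Ax] p1 ⊢ p1

Result: YES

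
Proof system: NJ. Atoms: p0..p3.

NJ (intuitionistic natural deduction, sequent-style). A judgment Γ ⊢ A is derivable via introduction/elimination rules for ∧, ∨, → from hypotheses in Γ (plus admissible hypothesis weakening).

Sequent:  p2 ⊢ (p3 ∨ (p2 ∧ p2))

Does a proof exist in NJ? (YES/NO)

Derivation (root first):
[∨I₂] p2 ⊢ (p3 ∨ (p2 ∧ p2))
  [∧I] p2 ⊢ (p2 ∧ p2)
    [Ax] p2 ⊢ p2
    [Ax] p2 ⊢ p2

Result: YES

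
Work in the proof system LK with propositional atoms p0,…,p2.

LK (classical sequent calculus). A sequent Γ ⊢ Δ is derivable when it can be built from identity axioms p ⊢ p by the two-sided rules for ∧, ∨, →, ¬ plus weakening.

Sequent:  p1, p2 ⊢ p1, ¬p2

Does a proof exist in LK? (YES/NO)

Derivation trace:
[WL] p1, p2 ⊢ p1, ¬p2
  [¬R] p1 ⊢ p1, ¬p2
    [WL] p1, p2 ⊢ p1
      [Ax] p1 ⊢ p1

Result: YES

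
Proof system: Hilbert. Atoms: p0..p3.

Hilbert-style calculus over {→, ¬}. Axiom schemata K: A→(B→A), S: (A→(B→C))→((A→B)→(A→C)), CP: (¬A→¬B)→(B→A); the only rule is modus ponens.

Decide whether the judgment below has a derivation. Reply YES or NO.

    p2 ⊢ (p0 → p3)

Search for a countermodel by truth-table:
  v=0000: Γ:[p2=F] Δ:[(p0 → p3)=T] refutes=False
  v=0001: Γ:[p2=F] Δ:[(p0 → p3)=T] refutes=False
  v=0010: Γ:[p2=T] Δ:[(p0 → p3)=T] refutes=False
  v=0011: Γ:[p2=T] Δ:[(p0 → p3)=T] refutes=False
  v=0100: Γ:[p2=F] Δ:[(p0 → p3)=T] refutes=False
  v=0101: Γ:[p2=F] Δ:[(p0 → p3)=T] refutes=False
  v=0110: Γ:[p2=T] Δ:[(p0 → p3)=T] refutes=False
  v=0111: Γ:[p2=T] Δ:[(p0 → p3)=T] refutes=False
  v=1000: Γ:[p2=F] Δ:[(p0 → p3)=F] refutes=False
  v=1001: Γ:[p2=F] Δ:[(p0 → p3)=T] refutes=False
  v=1010: Γ:[p2=T] Δ:[(p0 → p3)=F] refutes=True  ← countermodel

Result: NO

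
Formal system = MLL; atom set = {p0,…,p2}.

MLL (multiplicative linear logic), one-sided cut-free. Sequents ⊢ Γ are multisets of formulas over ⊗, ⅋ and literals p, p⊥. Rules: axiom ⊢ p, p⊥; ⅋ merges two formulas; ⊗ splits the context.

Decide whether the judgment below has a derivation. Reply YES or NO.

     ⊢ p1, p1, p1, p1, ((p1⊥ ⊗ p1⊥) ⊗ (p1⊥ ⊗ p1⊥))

Proof tree:
[⊗]  ⊢ p1, p1, p1, p1, ((p1⊥ ⊗ p1⊥) ⊗ (p1⊥ ⊗ p1⊥))
  [⊗]  ⊢ p1, p1, (p1⊥ ⊗ p1⊥)
    [Ax]  ⊢ p1, p1⊥
    [Ax]  ⊢ p1, p1⊥
  [⊗]  ⊢ p1, p1, (p1⊥ ⊗ p1⊥)
    [Ax]  ⊢ p1, p1⊥
    [Ax]  ⊢ p1, p1⊥

Result: YES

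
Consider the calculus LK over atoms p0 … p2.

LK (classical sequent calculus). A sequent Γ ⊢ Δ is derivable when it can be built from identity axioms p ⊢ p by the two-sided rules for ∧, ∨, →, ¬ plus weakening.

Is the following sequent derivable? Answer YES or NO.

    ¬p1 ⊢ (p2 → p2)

Derivation trace:
[→R] ¬p1 ⊢ (p2 → p2)
  [¬L] p2, ¬p1 ⊢ p2
    [WR] p2 ⊢ p2, p1
      [Ax] p2 ⊢ p2

Result: YES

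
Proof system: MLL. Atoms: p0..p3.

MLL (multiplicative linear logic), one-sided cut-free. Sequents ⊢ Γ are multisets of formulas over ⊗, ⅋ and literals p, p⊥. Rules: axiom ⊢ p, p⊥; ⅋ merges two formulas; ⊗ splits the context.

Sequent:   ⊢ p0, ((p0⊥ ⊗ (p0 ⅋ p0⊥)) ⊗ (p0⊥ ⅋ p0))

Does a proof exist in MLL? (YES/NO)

Derivation trace:
[⊗]  ⊢ p0, ((p0⊥ ⊗ (p0 ⅋ p0⊥)) ⊗ (p0⊥ ⅋ p0))
  [⊗]  ⊢ p0, (p0⊥ ⊗ (p0 ⅋ p0⊥))
    [Ax]  ⊢ p0, p0⊥
    [⅋]  ⊢ (p0 ⅋ p0⊥)
      [Ax]  ⊢ p0, p0⊥
  [⅋]  ⊢ (p0⊥ ⅋ p0)
    [Ax]  ⊢ p0, p0⊥

Result: YES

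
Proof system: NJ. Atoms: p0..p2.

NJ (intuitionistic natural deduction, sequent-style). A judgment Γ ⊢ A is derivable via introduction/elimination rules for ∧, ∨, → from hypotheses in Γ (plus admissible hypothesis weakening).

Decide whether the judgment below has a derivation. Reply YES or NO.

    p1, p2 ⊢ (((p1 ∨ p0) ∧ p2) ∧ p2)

Derivation trace:
[∧I] p1, p2 ⊢ (((p1 ∨ p0) ∧ p2) ∧ p2)
  [∧I] p1, p2 ⊢ ((p1 ∨ p0) ∧ p2)
    [∨I₁] p1 ⊢ (p1 ∨ p0)
      [Ax] p1 ⊢ p1
    [Ax] p2 ⊢ p2
  [Ax] p2 ⊢ p2

Result: YES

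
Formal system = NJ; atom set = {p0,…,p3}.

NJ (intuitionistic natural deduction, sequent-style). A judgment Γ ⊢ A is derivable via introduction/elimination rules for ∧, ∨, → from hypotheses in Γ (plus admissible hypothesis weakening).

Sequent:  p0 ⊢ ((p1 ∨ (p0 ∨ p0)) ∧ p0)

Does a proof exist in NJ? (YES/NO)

Proof tree:
[∧I] p0 ⊢ ((p1 ∨ (p0 ∨ p0)) ∧ p0)
  [∨I₂] p0 ⊢ (p1 ∨ (p0 ∨ p0))
    [∨I₂] p0 ⊢ (p0 ∨ p0)
      [Ax] p0 ⊢ p0
  [Ax] p0 ⊢ p0

Result: YES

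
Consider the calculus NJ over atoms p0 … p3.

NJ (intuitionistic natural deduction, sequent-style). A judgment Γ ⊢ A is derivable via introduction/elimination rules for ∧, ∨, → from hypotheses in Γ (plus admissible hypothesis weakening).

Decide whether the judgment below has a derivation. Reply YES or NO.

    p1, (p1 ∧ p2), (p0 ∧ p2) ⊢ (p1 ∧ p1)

Proof tree:
[∧I] p1, (p1 ∧ p2), (p0 ∧ p2) ⊢ (p1 ∧ p1)
  [Ax] p1 ⊢ p1
  [Wk] p1, (p1 ∧ p2), (p0 ∧ p2) ⊢ p1
    [Wk] p1, (p1 ∧ p2) ⊢ p1
      [Ax] p1 ⊢ p1

Result: YES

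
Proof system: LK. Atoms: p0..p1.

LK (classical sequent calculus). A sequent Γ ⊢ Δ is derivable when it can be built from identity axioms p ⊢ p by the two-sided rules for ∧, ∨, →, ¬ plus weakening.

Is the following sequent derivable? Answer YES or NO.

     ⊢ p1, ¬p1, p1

Proof tree:
[WR]  ⊢ p1, ¬p1, p1
  [¬R]  ⊢ p1, ¬p1
    [Ax] p1 ⊢ p1

Result: YES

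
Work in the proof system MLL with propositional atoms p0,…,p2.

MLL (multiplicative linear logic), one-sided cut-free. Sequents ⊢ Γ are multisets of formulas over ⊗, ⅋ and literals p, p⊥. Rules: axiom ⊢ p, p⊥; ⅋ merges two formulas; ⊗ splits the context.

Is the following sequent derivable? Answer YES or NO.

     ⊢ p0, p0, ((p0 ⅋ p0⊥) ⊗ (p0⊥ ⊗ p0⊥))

Derivation trace:
[⊗]  ⊢ p0, p0, ((p0 ⅋ p0⊥) ⊗ (p0⊥ ⊗ p0⊥))
  [⅋]  ⊢ (p0 ⅋ p0⊥)
    [Ax]  ⊢ p0, p0⊥
  [⊗]  ⊢ p0, p0, (p0⊥ ⊗ p0⊥)
    [Ax]  ⊢ p0, p0⊥
    [Ax]  ⊢ p0, p0⊥

Result: YES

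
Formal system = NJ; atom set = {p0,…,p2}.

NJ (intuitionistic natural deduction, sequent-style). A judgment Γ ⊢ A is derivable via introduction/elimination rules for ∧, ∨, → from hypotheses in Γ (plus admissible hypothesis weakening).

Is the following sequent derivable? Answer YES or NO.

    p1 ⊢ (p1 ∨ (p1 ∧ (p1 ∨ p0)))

Proof tree:
[∨I₂] p1 ⊢ (p1 ∨ (p1 ∧ (p1 ∨ p0)))
  [∧I] p1 ⊢ (p1 ∧ (p1 ∨ p0))
    [Ax] p1 ⊢ p1
    [∨I₁] p1 ⊢ (p1 ∨ p0)
      [Ax] p1 ⊢ p1

Result: YES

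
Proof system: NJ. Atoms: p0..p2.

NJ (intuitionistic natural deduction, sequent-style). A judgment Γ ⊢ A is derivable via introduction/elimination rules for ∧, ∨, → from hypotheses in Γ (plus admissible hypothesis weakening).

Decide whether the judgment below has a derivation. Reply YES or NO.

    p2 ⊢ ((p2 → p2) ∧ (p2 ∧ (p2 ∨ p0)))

Proof tree:
[∧I] p2 ⊢ ((p2 → p2) ∧ (p2 ∧ (p2 ∨ p0)))
  [→I]  ⊢ (p2 → p2)
    [Ax] p2 ⊢ p2
  [∧I] p2 ⊢ (p2 ∧ (p2 ∨ p0))
    [Ax] p2 ⊢ p2
    [∨I₁] p2 ⊢ (p2 ∨ p0)
      [Ax] p2 ⊢ p2

Result: YES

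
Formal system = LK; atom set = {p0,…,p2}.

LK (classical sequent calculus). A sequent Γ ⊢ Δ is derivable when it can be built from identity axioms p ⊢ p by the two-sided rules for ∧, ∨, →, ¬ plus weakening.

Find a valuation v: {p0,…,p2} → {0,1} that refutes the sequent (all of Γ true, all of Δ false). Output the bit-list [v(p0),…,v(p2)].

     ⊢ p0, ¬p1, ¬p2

Truth-table refutation:
  v=000: Γ:[] Δ:[p0=F, ¬p1=T, ¬p2=T] refutes=False
  v=001: Γ:[] Δ:[p0=F, ¬p1=T, ¬p2=F] refutes=False
  v=010: Γ:[] Δ:[p0=F, ¬p1=F, ¬p2=T] refutes=False
  v=011: Γ:[] Δ:[p0=F, ¬p1=F, ¬p2=F] refutes=True  ← countermodel

Result: [0, 1, 1]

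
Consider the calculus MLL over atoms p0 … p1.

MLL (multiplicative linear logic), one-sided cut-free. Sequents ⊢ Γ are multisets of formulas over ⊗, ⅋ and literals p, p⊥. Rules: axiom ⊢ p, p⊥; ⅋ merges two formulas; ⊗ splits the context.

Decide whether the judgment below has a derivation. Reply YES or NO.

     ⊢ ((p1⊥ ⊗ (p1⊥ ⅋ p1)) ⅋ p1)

Derivation trace:
[⅋]  ⊢ ((p1⊥ ⊗ (p1⊥ ⅋ p1)) ⅋ p1)
  [⊗]  ⊢ p1, (p1⊥ ⊗ (p1⊥ ⅋ p1))
    [Ax]  ⊢ p1, p1⊥
    [⅋]  ⊢ (p1⊥ ⅋ p1)
      [Ax]  ⊢ p1, p1⊥

Result: YES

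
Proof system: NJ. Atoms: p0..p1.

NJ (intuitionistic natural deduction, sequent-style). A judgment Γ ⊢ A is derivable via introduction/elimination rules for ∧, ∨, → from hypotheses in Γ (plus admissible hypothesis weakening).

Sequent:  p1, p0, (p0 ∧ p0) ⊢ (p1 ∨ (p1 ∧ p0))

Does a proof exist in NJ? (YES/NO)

Derivation (root first):
[Wk] p1, p0, (p0 ∧ p0) ⊢ (p1 ∨ (p1 ∧ p0))
  [∨I₂] p1, p0 ⊢ (p1 ∨ (p1 ∧ p0))
    [∧I] p1, p0 ⊢ (p1 ∧ p0)
      [Ax] p1 ⊢ p1
      [Ax] p0 ⊢ p0

Result: YES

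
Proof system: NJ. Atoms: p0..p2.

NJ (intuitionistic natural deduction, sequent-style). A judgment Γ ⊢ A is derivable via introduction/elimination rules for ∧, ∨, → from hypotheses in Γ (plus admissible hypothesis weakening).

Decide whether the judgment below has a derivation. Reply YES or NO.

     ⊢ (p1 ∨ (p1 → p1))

Derivation (root first):
[∨I₂]  ⊢ (p1 ∨ (p1 → p1))
  [→I]  ⊢ (p1 → p1)
    [Ax] p1 ⊢ p1

Result: YES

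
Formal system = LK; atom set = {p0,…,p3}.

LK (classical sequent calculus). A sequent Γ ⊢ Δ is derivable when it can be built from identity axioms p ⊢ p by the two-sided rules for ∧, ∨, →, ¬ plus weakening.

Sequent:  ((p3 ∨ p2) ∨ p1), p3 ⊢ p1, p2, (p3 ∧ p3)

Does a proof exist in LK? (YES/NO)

Proof tree:
[∧R] ((p3 ∨ p2) ∨ p1), p3 ⊢ p1, p2, (p3 ∧ p3)
  [∨L] ((p3 ∨ p2) ∨ p1) ⊢ p1, p2, p3
    [∨L] (p3 ∨ p2) ⊢ p2, p3
      [Ax] p3 ⊢ p3
      [Ax] p2 ⊢ p2
    [Ax] p1 ⊢ p1
  [Ax] p3 ⊢ p3

Result: YES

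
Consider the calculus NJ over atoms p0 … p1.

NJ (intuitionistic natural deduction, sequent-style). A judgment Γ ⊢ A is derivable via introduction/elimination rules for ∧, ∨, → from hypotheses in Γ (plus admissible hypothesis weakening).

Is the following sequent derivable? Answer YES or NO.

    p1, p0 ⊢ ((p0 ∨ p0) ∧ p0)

Derivation (root first):
[∧I] p1, p0 ⊢ ((p0 ∨ p0) ∧ p0)
  [∨I₁] p0, p1 ⊢ (p0 ∨ p0)
    [Wk] p0, p1 ⊢ p0
      [Ax] p0 ⊢ p0
  [Ax] p0 ⊢ p0

Result: YES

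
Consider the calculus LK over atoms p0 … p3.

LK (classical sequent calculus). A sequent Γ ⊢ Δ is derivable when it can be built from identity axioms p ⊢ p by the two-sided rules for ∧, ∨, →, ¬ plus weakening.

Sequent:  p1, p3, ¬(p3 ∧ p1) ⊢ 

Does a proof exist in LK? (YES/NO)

Derivation trace:
[¬L] p1, p3, ¬(p3 ∧ p1) ⊢ 
  [∧R] p1, p3 ⊢ (p3 ∧ p1)
    [Ax] p3 ⊢ p3
    [Ax] p1 ⊢ p1

Result: YES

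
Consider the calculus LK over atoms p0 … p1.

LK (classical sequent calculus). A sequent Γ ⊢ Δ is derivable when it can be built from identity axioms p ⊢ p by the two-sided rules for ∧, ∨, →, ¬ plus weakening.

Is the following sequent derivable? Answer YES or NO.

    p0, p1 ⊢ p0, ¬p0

Derivation (root first):
[WL] p0, p1 ⊢ p0, ¬p0
  [¬R] p0 ⊢ p0, ¬p0
    [WL] p0, p0 ⊢ p0
      [Ax] p0 ⊢ p0

Result: YES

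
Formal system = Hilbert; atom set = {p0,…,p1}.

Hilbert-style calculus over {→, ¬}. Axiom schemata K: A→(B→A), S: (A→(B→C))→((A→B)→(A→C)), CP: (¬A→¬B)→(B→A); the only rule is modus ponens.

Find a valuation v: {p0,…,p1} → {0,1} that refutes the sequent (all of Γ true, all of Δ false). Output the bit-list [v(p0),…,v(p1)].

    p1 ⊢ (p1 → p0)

Enumerate valuations to refute Γ ⊢ Δ:
  v=00: Γ:[p1=F] Δ:[(p1 → p0)=T] refutes=False
  v=01: Γ:[p1=T] Δ:[(p1 → p0)=F] refutes=True  ← countermodel

Result: [0, 1]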